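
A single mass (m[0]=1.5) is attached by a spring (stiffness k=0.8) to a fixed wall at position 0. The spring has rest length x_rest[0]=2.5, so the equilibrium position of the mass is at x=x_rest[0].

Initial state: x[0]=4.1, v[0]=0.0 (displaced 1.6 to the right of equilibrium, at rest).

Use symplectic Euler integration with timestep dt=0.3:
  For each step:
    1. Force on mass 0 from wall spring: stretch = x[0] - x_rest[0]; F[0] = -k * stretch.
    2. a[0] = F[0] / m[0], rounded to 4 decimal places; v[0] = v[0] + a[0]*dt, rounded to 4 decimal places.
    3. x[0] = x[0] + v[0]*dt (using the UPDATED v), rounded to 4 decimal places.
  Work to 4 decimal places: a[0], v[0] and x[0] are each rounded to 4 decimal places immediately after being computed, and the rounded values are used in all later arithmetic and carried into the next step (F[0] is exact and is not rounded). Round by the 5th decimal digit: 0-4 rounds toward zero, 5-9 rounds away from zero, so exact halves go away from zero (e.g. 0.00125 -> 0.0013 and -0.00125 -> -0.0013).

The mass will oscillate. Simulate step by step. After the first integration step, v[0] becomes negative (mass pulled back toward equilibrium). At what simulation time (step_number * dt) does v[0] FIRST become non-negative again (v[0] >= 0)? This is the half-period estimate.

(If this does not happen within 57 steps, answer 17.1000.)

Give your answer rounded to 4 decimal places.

Step 0: x=[4.1000] v=[0.0000]
Step 1: x=[4.0232] v=[-0.2560]
Step 2: x=[3.8733] v=[-0.4997]
Step 3: x=[3.6575] v=[-0.7194]
Step 4: x=[3.3861] v=[-0.9046]
Step 5: x=[3.0722] v=[-1.0464]
Step 6: x=[2.7308] v=[-1.1380]
Step 7: x=[2.3783] v=[-1.1749]
Step 8: x=[2.0317] v=[-1.1554]
Step 9: x=[1.7076] v=[-1.0805]
Step 10: x=[1.4215] v=[-0.9537]
Step 11: x=[1.1872] v=[-0.7811]
Step 12: x=[1.0159] v=[-0.5710]
Step 13: x=[0.9158] v=[-0.3336]
Step 14: x=[0.8918] v=[-0.0801]
Step 15: x=[0.9450] v=[0.1772]
First v>=0 after going negative at step 15, time=4.5000

Answer: 4.5000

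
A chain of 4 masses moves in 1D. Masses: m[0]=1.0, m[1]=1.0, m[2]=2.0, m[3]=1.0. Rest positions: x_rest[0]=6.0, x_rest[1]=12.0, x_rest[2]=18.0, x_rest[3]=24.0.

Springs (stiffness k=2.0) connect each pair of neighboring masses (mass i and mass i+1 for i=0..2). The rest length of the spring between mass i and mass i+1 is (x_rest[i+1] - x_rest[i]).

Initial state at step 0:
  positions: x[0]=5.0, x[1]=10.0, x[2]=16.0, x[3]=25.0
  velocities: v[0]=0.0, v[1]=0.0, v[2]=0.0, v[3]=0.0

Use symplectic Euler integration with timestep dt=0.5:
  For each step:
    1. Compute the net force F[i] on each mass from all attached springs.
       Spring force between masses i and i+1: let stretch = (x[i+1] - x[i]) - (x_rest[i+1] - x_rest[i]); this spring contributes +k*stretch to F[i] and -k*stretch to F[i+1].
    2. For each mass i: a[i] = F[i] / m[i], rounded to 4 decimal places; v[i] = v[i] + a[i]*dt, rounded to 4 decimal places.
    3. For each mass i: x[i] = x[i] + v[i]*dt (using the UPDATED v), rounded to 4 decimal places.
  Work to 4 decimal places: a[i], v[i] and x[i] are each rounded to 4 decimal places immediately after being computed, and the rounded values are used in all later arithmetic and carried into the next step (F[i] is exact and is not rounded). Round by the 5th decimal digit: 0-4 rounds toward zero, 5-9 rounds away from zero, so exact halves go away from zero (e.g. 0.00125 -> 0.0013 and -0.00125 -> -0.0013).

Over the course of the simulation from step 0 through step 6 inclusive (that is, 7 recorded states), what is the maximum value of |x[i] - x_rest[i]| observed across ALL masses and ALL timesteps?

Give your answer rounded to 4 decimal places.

Answer: 3.2500

Derivation:
Step 0: x=[5.0000 10.0000 16.0000 25.0000] v=[0.0000 0.0000 0.0000 0.0000]
Step 1: x=[4.5000 10.5000 16.7500 23.5000] v=[-1.0000 1.0000 1.5000 -3.0000]
Step 2: x=[4.0000 11.1250 17.6250 21.6250] v=[-1.0000 1.2500 1.7500 -3.7500]
Step 3: x=[4.0625 11.4375 17.8750 20.7500] v=[0.1250 0.6250 0.5000 -1.7500]
Step 4: x=[4.8125 11.2813 17.2344 21.4375] v=[1.5000 -0.3125 -1.2813 1.3750]
Step 5: x=[5.7969 10.8672 16.1563 23.0235] v=[1.9688 -0.8282 -2.1563 3.1719]
Step 6: x=[6.3165 10.5625 15.4727 24.1759] v=[1.0391 -0.6094 -1.3673 2.3047]
Max displacement = 3.2500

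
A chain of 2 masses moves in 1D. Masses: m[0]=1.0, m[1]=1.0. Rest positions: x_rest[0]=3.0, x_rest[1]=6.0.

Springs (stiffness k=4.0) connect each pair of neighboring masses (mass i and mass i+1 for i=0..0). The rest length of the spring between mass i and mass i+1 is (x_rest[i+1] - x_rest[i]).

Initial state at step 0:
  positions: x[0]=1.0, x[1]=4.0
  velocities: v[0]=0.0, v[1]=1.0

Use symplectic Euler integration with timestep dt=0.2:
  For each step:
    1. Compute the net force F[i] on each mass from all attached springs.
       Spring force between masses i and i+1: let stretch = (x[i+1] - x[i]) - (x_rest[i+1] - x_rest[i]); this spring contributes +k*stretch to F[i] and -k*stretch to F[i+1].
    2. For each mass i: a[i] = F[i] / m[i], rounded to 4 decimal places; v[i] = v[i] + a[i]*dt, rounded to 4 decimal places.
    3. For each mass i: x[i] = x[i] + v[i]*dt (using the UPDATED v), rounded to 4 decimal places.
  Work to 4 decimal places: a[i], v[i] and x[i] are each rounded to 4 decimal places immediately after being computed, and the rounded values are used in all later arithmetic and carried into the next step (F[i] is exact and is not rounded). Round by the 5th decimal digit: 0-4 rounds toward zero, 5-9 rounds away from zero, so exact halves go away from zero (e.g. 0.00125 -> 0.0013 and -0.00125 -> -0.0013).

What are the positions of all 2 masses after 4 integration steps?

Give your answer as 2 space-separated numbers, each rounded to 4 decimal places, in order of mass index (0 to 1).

Step 0: x=[1.0000 4.0000] v=[0.0000 1.0000]
Step 1: x=[1.0000 4.2000] v=[0.0000 1.0000]
Step 2: x=[1.0320 4.3680] v=[0.1600 0.8400]
Step 3: x=[1.1178 4.4822] v=[0.4288 0.5712]
Step 4: x=[1.2619 4.5381] v=[0.7203 0.2797]

Answer: 1.2619 4.5381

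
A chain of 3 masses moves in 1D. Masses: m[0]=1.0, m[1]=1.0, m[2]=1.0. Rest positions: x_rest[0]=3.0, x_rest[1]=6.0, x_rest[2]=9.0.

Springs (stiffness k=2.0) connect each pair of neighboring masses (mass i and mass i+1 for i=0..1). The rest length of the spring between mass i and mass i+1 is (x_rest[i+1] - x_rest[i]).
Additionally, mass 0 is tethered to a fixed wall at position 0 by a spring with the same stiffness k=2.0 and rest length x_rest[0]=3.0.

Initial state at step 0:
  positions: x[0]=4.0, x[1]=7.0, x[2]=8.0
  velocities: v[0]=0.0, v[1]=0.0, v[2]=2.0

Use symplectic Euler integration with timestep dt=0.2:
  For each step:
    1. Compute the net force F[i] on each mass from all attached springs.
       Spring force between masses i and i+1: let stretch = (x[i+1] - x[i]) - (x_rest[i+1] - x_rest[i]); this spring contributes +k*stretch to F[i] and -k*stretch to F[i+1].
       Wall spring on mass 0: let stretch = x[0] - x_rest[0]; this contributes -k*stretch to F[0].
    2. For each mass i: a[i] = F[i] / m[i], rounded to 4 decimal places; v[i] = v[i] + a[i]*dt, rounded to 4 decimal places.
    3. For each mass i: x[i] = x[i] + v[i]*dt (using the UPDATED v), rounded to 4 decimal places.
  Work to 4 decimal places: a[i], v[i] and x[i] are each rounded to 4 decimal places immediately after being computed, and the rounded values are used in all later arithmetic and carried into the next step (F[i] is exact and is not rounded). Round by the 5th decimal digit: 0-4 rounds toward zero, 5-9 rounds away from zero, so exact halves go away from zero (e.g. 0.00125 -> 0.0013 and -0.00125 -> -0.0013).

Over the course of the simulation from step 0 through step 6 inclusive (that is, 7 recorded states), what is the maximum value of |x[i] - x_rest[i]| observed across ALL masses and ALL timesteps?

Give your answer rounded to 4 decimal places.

Step 0: x=[4.0000 7.0000 8.0000] v=[0.0000 0.0000 2.0000]
Step 1: x=[3.9200 6.8400 8.5600] v=[-0.4000 -0.8000 2.8000]
Step 2: x=[3.7600 6.5840 9.2224] v=[-0.8000 -1.2800 3.3120]
Step 3: x=[3.5251 6.3132 9.9137] v=[-1.1744 -1.3542 3.4566]
Step 4: x=[3.2313 6.1074 10.5570] v=[-1.4692 -1.0292 3.2164]
Step 5: x=[2.9090 6.0274 11.0843] v=[-1.6113 -0.3998 2.6366]
Step 6: x=[2.6035 6.1025 11.4471] v=[-1.5275 0.3756 1.8138]
Max displacement = 2.4471

Answer: 2.4471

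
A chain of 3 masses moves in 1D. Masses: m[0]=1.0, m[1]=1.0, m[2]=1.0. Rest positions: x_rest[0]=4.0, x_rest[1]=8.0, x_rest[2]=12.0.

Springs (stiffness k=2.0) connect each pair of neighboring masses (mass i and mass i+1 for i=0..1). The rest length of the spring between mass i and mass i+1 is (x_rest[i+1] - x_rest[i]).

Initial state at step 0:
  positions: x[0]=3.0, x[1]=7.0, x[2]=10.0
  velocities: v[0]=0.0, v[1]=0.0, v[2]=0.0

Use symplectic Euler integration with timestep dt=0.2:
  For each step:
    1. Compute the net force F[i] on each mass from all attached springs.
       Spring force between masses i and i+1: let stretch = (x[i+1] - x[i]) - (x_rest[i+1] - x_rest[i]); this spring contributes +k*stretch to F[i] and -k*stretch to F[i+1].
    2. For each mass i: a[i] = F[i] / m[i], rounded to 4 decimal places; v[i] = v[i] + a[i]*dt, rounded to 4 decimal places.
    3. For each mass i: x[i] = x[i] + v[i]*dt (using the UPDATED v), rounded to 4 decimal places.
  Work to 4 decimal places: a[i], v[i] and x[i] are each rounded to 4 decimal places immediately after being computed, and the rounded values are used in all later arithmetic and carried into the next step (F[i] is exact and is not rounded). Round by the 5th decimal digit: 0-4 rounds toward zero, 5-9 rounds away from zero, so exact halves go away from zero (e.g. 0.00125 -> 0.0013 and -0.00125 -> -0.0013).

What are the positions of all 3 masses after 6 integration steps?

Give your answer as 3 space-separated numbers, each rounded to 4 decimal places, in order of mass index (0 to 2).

Step 0: x=[3.0000 7.0000 10.0000] v=[0.0000 0.0000 0.0000]
Step 1: x=[3.0000 6.9200 10.0800] v=[0.0000 -0.4000 0.4000]
Step 2: x=[2.9936 6.7792 10.2272] v=[-0.0320 -0.7040 0.7360]
Step 3: x=[2.9700 6.6114 10.4186] v=[-0.1178 -0.8390 0.9568]
Step 4: x=[2.9178 6.4569 10.6254] v=[-0.2612 -0.7727 1.0339]
Step 5: x=[2.8287 6.3527 10.8187] v=[-0.4456 -0.5209 0.9665]
Step 6: x=[2.7015 6.3239 10.9747] v=[-0.6360 -0.1441 0.7801]

Answer: 2.7015 6.3239 10.9747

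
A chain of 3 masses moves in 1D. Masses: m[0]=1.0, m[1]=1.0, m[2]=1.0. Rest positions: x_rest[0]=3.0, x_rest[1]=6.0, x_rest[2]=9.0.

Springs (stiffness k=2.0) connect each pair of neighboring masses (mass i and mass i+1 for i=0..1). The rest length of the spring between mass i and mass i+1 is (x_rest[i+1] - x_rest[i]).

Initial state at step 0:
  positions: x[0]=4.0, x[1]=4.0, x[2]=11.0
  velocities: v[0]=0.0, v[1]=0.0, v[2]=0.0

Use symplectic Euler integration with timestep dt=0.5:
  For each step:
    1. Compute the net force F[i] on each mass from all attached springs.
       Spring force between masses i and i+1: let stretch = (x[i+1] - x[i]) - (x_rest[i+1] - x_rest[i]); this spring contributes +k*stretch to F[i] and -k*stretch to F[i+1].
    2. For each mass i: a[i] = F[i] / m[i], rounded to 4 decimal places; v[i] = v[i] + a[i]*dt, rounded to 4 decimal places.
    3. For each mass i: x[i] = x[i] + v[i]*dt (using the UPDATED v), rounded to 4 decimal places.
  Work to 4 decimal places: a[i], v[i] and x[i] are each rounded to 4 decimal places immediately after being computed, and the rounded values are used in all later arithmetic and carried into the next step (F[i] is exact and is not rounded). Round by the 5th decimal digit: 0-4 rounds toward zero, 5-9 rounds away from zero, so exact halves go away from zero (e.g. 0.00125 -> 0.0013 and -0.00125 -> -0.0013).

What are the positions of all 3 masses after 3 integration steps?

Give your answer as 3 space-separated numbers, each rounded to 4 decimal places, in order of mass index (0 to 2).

Step 0: x=[4.0000 4.0000 11.0000] v=[0.0000 0.0000 0.0000]
Step 1: x=[2.5000 7.5000 9.0000] v=[-3.0000 7.0000 -4.0000]
Step 2: x=[2.0000 9.2500 7.7500] v=[-1.0000 3.5000 -2.5000]
Step 3: x=[3.6250 6.6250 8.7500] v=[3.2500 -5.2500 2.0000]

Answer: 3.6250 6.6250 8.7500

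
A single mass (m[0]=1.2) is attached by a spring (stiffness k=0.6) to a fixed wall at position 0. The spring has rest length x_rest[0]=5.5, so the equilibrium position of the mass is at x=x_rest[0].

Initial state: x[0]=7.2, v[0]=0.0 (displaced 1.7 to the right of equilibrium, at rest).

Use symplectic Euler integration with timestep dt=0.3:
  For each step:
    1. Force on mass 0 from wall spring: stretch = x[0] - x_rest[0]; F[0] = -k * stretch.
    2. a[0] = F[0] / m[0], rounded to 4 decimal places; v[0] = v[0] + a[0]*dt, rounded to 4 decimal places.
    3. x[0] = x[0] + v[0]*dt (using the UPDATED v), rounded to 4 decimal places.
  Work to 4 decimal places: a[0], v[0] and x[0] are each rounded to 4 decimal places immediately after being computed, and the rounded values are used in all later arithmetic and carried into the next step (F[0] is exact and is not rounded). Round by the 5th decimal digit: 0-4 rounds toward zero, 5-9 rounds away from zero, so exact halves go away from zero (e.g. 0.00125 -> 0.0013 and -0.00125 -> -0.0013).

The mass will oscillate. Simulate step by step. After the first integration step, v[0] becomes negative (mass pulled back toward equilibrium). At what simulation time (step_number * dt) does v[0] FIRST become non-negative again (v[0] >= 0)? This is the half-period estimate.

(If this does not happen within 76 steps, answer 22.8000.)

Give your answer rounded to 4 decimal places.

Answer: 4.5000

Derivation:
Step 0: x=[7.2000] v=[0.0000]
Step 1: x=[7.1235] v=[-0.2550]
Step 2: x=[6.9740] v=[-0.4985]
Step 3: x=[6.7581] v=[-0.7196]
Step 4: x=[6.4856] v=[-0.9083]
Step 5: x=[6.1688] v=[-1.0561]
Step 6: x=[5.8219] v=[-1.1564]
Step 7: x=[5.4605] v=[-1.2047]
Step 8: x=[5.1009] v=[-1.1988]
Step 9: x=[4.7592] v=[-1.1389]
Step 10: x=[4.4509] v=[-1.0278]
Step 11: x=[4.1898] v=[-0.8704]
Step 12: x=[3.9876] v=[-0.6739]
Step 13: x=[3.8535] v=[-0.4470]
Step 14: x=[3.7935] v=[-0.2000]
Step 15: x=[3.8103] v=[0.0560]
First v>=0 after going negative at step 15, time=4.5000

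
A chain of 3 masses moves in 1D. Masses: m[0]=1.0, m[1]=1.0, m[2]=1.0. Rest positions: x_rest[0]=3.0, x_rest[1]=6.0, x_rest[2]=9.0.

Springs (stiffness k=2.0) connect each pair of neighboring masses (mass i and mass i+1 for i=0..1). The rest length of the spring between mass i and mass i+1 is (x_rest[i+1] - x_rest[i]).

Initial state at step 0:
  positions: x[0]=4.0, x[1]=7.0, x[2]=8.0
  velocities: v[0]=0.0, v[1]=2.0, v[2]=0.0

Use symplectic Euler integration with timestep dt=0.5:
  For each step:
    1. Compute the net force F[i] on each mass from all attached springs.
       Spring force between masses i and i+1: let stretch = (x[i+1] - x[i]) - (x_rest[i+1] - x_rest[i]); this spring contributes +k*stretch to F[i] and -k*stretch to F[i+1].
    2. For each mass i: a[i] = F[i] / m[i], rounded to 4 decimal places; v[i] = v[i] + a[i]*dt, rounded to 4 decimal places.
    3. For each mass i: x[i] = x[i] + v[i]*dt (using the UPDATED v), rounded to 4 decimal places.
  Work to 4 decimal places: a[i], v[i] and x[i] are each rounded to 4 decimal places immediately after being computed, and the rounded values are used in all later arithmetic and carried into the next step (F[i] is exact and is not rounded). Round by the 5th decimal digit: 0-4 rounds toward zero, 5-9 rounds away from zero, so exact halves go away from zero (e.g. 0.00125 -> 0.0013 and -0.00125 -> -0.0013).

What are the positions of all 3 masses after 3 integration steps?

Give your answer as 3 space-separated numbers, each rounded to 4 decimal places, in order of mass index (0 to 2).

Step 0: x=[4.0000 7.0000 8.0000] v=[0.0000 2.0000 0.0000]
Step 1: x=[4.0000 7.0000 9.0000] v=[0.0000 0.0000 2.0000]
Step 2: x=[4.0000 6.5000 10.5000] v=[0.0000 -1.0000 3.0000]
Step 3: x=[3.7500 6.7500 11.5000] v=[-0.5000 0.5000 2.0000]

Answer: 3.7500 6.7500 11.5000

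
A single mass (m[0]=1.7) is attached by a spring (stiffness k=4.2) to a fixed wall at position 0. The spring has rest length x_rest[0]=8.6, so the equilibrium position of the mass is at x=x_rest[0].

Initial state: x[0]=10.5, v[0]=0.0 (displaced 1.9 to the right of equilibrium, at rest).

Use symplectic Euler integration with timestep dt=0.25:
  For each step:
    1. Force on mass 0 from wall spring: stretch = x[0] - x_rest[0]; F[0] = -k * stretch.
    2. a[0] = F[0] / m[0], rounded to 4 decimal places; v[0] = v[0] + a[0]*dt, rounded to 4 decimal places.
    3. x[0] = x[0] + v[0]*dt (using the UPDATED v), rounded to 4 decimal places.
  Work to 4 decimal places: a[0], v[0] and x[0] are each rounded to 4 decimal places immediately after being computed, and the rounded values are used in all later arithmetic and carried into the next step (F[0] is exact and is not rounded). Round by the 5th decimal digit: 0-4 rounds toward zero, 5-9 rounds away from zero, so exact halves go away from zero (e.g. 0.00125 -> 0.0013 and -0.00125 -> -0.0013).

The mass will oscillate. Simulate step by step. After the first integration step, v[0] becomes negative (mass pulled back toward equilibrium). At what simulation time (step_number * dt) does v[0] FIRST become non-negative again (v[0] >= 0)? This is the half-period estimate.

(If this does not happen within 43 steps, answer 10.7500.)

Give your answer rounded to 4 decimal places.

Step 0: x=[10.5000] v=[0.0000]
Step 1: x=[10.2066] v=[-1.1735]
Step 2: x=[9.6652] v=[-2.1658]
Step 3: x=[8.9593] v=[-2.8237]
Step 4: x=[8.1979] v=[-3.0456]
Step 5: x=[7.4986] v=[-2.7973]
Step 6: x=[6.9694] v=[-2.1170]
Step 7: x=[6.6919] v=[-1.1099]
Step 8: x=[6.7091] v=[0.0686]
First v>=0 after going negative at step 8, time=2.0000

Answer: 2.0000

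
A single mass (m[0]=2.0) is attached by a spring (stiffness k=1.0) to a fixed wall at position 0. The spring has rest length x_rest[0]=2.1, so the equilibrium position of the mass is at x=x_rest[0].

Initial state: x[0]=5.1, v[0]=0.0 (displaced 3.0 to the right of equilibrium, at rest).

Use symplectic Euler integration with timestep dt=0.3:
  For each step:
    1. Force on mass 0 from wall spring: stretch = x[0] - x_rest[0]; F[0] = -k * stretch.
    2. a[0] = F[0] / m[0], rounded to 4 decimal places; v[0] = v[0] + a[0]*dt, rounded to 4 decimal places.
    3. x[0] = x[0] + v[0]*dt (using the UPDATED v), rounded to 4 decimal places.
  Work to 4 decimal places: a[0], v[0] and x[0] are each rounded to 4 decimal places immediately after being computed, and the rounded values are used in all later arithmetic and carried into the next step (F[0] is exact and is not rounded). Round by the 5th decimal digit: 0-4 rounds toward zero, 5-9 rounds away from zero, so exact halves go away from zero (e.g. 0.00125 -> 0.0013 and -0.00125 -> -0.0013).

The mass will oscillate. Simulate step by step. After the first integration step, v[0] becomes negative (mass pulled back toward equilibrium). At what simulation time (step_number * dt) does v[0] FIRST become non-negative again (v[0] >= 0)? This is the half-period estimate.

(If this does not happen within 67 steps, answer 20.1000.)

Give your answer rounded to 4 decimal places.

Step 0: x=[5.1000] v=[0.0000]
Step 1: x=[4.9650] v=[-0.4500]
Step 2: x=[4.7011] v=[-0.8798]
Step 3: x=[4.3201] v=[-1.2700]
Step 4: x=[3.8392] v=[-1.6030]
Step 5: x=[3.2800] v=[-1.8639]
Step 6: x=[2.6677] v=[-2.0409]
Step 7: x=[2.0299] v=[-2.1261]
Step 8: x=[1.3952] v=[-2.1156]
Step 9: x=[0.7922] v=[-2.0099]
Step 10: x=[0.2481] v=[-1.8137]
Step 11: x=[-0.2127] v=[-1.5359]
Step 12: x=[-0.5694] v=[-1.1890]
Step 13: x=[-0.8060] v=[-0.7886]
Step 14: x=[-0.9118] v=[-0.3527]
Step 15: x=[-0.8821] v=[0.0991]
First v>=0 after going negative at step 15, time=4.5000

Answer: 4.5000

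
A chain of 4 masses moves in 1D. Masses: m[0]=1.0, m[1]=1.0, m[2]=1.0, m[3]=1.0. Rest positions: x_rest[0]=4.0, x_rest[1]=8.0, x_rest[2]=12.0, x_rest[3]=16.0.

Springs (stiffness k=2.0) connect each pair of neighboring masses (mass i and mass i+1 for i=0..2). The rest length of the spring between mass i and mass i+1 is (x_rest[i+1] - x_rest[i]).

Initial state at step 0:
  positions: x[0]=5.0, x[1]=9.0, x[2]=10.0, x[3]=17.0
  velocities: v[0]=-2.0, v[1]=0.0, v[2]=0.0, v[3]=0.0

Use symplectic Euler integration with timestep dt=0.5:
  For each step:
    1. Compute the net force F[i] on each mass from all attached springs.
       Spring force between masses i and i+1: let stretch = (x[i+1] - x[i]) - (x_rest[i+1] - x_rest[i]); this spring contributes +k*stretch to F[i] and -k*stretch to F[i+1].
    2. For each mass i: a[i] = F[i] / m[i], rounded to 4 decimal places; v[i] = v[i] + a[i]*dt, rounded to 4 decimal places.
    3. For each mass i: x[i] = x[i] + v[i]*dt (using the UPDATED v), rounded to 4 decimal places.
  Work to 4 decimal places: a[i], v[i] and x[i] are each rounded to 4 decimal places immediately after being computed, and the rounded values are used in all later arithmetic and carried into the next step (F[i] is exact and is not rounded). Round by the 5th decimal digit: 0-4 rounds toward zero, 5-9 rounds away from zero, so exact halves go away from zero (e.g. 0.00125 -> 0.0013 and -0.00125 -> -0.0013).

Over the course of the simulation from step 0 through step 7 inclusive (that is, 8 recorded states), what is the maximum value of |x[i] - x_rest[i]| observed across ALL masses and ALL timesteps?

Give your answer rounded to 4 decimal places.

Answer: 3.6875

Derivation:
Step 0: x=[5.0000 9.0000 10.0000 17.0000] v=[-2.0000 0.0000 0.0000 0.0000]
Step 1: x=[4.0000 7.5000 13.0000 15.5000] v=[-2.0000 -3.0000 6.0000 -3.0000]
Step 2: x=[2.7500 7.0000 14.5000 14.7500] v=[-2.5000 -1.0000 3.0000 -1.5000]
Step 3: x=[1.6250 8.1250 12.3750 15.8750] v=[-2.2500 2.2500 -4.2500 2.2500]
Step 4: x=[1.7500 8.1250 9.8750 17.2500] v=[0.2500 0.0000 -5.0000 2.7500]
Step 5: x=[3.0625 5.8125 10.1875 16.9375] v=[2.6250 -4.6250 0.6250 -0.6250]
Step 6: x=[3.7500 4.3125 11.6875 15.2500] v=[1.3750 -3.0000 3.0000 -3.3750]
Step 7: x=[2.7188 6.2188 11.2813 13.7813] v=[-2.0625 3.8125 -0.8125 -2.9375]
Max displacement = 3.6875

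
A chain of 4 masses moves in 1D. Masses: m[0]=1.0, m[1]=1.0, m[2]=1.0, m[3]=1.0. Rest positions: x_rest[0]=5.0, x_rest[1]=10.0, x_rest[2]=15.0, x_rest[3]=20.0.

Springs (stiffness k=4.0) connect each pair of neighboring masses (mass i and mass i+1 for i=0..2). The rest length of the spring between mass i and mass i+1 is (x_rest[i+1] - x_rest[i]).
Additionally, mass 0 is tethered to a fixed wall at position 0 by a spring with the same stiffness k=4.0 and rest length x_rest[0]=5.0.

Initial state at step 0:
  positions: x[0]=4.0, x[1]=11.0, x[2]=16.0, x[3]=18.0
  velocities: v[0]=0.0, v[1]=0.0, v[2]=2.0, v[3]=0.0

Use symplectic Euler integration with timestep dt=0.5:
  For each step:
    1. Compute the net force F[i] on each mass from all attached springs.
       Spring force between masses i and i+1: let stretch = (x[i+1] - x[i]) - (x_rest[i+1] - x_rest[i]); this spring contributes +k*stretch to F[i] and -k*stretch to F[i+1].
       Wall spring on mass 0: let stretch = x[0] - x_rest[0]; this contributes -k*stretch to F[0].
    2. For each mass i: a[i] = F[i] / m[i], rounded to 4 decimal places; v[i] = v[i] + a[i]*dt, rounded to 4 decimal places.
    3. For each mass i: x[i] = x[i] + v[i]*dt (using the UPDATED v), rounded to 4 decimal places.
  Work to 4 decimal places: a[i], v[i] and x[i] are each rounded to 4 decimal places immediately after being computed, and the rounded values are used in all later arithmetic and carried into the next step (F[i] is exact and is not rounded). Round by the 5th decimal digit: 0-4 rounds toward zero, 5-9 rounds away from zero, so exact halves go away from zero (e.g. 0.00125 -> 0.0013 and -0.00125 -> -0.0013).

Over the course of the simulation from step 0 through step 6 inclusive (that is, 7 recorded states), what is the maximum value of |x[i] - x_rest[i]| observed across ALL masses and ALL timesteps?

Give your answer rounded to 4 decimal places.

Step 0: x=[4.0000 11.0000 16.0000 18.0000] v=[0.0000 0.0000 2.0000 0.0000]
Step 1: x=[7.0000 9.0000 14.0000 21.0000] v=[6.0000 -4.0000 -4.0000 6.0000]
Step 2: x=[5.0000 10.0000 14.0000 22.0000] v=[-4.0000 2.0000 0.0000 2.0000]
Step 3: x=[3.0000 10.0000 18.0000 20.0000] v=[-4.0000 0.0000 8.0000 -4.0000]
Step 4: x=[5.0000 11.0000 16.0000 21.0000] v=[4.0000 2.0000 -4.0000 2.0000]
Step 5: x=[8.0000 11.0000 14.0000 22.0000] v=[6.0000 0.0000 -4.0000 2.0000]
Step 6: x=[6.0000 11.0000 17.0000 20.0000] v=[-4.0000 0.0000 6.0000 -4.0000]
Max displacement = 3.0000

Answer: 3.0000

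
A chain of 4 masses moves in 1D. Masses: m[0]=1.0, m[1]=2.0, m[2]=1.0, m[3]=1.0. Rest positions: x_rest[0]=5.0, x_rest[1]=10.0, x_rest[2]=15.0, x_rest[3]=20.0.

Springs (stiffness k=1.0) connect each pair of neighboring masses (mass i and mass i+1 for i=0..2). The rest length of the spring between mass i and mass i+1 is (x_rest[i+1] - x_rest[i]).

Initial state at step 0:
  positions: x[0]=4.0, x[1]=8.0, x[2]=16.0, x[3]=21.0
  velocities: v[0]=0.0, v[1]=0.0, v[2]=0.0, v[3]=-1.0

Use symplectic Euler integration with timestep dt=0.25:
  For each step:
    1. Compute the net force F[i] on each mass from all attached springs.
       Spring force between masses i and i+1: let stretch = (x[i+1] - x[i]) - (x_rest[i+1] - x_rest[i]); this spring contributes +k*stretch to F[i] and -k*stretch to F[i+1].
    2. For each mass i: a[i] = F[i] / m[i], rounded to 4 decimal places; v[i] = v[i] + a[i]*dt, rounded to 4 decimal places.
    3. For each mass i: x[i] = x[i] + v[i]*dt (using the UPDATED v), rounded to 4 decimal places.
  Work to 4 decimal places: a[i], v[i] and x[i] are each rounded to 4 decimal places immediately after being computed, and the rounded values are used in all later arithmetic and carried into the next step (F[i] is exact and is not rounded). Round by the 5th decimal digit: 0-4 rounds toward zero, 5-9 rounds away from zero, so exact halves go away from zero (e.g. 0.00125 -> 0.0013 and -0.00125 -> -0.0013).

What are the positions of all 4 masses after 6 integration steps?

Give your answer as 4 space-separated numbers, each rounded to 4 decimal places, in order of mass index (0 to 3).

Step 0: x=[4.0000 8.0000 16.0000 21.0000] v=[0.0000 0.0000 0.0000 -1.0000]
Step 1: x=[3.9375 8.1250 15.8125 20.7500] v=[-0.2500 0.5000 -0.7500 -1.0000]
Step 2: x=[3.8242 8.3594 15.4531 20.5039] v=[-0.4531 0.9375 -1.4375 -0.9844]
Step 3: x=[3.6819 8.6737 14.9661 20.2546] v=[-0.5693 1.2573 -1.9482 -0.9971]
Step 4: x=[3.5391 9.0287 14.4163 19.9873] v=[-0.5714 1.4199 -2.1992 -1.0692]
Step 5: x=[3.4269 9.3805 13.8780 19.6843] v=[-0.4490 1.4072 -2.1534 -1.2120]
Step 6: x=[3.3743 9.6868 13.4215 19.3309] v=[-0.2106 1.2252 -1.8262 -1.4136]

Answer: 3.3743 9.6868 13.4215 19.3309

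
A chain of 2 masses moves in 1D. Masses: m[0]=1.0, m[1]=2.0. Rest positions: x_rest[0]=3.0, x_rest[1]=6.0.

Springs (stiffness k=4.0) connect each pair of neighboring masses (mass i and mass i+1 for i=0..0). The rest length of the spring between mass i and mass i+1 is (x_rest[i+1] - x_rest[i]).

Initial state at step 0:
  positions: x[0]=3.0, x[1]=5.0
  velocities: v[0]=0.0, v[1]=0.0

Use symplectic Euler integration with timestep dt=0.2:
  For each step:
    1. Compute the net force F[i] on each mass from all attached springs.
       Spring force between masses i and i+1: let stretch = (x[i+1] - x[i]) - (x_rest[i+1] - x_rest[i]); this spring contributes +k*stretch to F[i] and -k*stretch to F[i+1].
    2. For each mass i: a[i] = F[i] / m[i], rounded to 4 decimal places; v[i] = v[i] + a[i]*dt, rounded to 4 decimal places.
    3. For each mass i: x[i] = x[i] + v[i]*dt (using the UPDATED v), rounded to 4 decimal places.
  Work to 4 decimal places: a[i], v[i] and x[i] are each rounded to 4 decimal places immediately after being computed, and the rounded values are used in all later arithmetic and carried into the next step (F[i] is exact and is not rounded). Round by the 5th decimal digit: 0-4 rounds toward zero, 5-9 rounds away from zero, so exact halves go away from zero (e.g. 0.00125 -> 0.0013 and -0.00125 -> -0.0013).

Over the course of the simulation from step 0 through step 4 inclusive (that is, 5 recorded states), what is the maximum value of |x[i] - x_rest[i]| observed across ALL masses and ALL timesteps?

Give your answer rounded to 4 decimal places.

Answer: 1.0863

Derivation:
Step 0: x=[3.0000 5.0000] v=[0.0000 0.0000]
Step 1: x=[2.8400 5.0800] v=[-0.8000 0.4000]
Step 2: x=[2.5584 5.2208] v=[-1.4080 0.7040]
Step 3: x=[2.2228 5.3886] v=[-1.6781 0.8390]
Step 4: x=[1.9137 5.5431] v=[-1.5455 0.7727]
Max displacement = 1.0863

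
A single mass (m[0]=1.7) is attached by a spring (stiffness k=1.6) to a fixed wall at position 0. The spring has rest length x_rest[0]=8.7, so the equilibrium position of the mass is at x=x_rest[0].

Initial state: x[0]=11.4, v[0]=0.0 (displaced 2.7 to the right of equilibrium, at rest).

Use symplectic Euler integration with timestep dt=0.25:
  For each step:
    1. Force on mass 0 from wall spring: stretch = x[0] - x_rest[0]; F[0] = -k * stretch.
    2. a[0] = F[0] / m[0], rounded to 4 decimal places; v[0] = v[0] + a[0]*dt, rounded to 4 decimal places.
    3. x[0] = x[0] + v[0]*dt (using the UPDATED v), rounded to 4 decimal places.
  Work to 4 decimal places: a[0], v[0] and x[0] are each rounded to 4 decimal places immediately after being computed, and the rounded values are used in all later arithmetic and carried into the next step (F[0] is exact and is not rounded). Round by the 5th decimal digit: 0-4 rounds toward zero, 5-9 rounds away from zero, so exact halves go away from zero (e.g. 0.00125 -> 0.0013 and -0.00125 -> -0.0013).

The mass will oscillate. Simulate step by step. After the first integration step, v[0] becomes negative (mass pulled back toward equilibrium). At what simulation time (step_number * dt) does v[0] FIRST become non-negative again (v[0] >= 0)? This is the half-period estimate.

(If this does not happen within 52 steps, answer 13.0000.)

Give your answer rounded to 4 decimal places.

Answer: 3.2500

Derivation:
Step 0: x=[11.4000] v=[0.0000]
Step 1: x=[11.2412] v=[-0.6353]
Step 2: x=[10.9329] v=[-1.2332]
Step 3: x=[10.4933] v=[-1.7586]
Step 4: x=[9.9482] v=[-2.1806]
Step 5: x=[9.3296] v=[-2.4743]
Step 6: x=[8.6740] v=[-2.6225]
Step 7: x=[8.0199] v=[-2.6164]
Step 8: x=[7.4058] v=[-2.4564]
Step 9: x=[6.8678] v=[-2.1519]
Step 10: x=[6.4376] v=[-1.7208]
Step 11: x=[6.1405] v=[-1.1885]
Step 12: x=[5.9939] v=[-0.5863]
Step 13: x=[6.0065] v=[0.0504]
First v>=0 after going negative at step 13, time=3.2500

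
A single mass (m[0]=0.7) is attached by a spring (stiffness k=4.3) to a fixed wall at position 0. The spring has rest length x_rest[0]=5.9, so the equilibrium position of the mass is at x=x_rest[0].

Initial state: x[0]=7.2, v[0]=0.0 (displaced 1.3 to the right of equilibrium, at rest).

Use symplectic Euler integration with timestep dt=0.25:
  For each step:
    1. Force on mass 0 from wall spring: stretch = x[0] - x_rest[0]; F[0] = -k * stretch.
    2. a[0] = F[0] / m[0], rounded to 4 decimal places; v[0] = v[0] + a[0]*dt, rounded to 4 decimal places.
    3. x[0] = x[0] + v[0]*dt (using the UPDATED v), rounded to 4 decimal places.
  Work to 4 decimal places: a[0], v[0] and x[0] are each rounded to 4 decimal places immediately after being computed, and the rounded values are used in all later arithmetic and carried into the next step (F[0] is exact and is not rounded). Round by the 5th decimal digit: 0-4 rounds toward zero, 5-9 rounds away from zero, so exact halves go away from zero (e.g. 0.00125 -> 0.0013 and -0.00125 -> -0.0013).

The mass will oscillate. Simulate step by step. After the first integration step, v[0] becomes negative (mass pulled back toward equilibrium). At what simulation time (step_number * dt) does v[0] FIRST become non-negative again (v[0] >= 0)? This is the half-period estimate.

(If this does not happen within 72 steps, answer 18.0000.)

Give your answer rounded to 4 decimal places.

Answer: 1.2500

Derivation:
Step 0: x=[7.2000] v=[0.0000]
Step 1: x=[6.7009] v=[-1.9964]
Step 2: x=[5.8943] v=[-3.2264]
Step 3: x=[5.0899] v=[-3.2177]
Step 4: x=[4.5965] v=[-1.9736]
Step 5: x=[4.6036] v=[0.0282]
First v>=0 after going negative at step 5, time=1.2500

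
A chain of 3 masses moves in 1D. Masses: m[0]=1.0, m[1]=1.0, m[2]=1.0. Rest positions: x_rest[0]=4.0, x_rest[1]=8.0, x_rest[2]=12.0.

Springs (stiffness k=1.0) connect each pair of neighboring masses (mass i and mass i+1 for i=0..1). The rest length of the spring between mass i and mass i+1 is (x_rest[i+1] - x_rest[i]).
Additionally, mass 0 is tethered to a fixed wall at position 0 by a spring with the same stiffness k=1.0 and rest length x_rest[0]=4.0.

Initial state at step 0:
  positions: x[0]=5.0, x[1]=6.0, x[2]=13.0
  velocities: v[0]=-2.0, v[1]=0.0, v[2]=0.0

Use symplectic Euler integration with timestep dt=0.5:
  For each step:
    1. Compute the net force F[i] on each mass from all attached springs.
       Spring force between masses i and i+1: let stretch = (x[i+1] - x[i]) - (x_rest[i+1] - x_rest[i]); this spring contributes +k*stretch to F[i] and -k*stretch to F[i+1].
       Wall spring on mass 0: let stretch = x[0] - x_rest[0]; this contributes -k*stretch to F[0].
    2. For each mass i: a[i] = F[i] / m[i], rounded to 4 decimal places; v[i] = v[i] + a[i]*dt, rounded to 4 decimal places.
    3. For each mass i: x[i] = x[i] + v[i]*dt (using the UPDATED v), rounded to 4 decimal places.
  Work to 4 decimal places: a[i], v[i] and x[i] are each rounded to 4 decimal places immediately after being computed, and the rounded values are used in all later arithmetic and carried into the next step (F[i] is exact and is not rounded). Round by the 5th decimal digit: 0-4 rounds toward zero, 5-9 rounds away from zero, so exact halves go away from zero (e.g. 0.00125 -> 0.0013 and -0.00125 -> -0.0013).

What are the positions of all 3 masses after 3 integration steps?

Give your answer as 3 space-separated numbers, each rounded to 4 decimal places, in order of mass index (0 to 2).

Answer: 1.3281 9.2657 10.8125

Derivation:
Step 0: x=[5.0000 6.0000 13.0000] v=[-2.0000 0.0000 0.0000]
Step 1: x=[3.0000 7.5000 12.2500] v=[-4.0000 3.0000 -1.5000]
Step 2: x=[1.3750 9.0625 11.3125] v=[-3.2500 3.1250 -1.8750]
Step 3: x=[1.3281 9.2657 10.8125] v=[-0.0938 0.4063 -1.0000]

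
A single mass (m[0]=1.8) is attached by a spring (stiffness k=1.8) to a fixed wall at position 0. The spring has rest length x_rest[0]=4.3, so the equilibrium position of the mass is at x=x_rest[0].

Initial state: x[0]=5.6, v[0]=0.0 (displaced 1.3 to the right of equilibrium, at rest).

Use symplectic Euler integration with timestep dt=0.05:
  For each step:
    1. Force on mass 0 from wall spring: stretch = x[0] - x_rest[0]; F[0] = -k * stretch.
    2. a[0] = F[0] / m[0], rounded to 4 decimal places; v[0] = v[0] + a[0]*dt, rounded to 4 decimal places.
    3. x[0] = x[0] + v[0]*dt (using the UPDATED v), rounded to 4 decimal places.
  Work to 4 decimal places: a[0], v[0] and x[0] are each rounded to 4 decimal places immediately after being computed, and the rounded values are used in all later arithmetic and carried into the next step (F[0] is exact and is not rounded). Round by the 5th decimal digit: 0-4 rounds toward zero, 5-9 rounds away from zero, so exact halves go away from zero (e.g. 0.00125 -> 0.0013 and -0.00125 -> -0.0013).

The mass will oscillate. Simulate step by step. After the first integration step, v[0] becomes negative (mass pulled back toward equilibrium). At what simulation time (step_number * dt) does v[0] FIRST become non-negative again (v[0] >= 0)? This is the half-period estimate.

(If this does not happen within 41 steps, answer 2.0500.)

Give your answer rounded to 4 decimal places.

Step 0: x=[5.6000] v=[0.0000]
Step 1: x=[5.5968] v=[-0.0650]
Step 2: x=[5.5903] v=[-0.1298]
Step 3: x=[5.5806] v=[-0.1943]
Step 4: x=[5.5677] v=[-0.2583]
Step 5: x=[5.5516] v=[-0.3217]
Step 6: x=[5.5324] v=[-0.3843]
Step 7: x=[5.5101] v=[-0.4459]
Step 8: x=[5.4848] v=[-0.5064]
Step 9: x=[5.4565] v=[-0.5656]
Step 10: x=[5.4253] v=[-0.6234]
Step 11: x=[5.3913] v=[-0.6797]
Step 12: x=[5.3546] v=[-0.7343]
Step 13: x=[5.3153] v=[-0.7870]
Step 14: x=[5.2734] v=[-0.8378]
Step 15: x=[5.2291] v=[-0.8865]
Step 16: x=[5.1825] v=[-0.9330]
Step 17: x=[5.1336] v=[-0.9771]
Step 18: x=[5.0827] v=[-1.0188]
Step 19: x=[5.0298] v=[-1.0579]
Step 20: x=[4.9751] v=[-1.0944]
Step 21: x=[4.9187] v=[-1.1282]
Step 22: x=[4.8607] v=[-1.1591]
Step 23: x=[4.8013] v=[-1.1871]
Step 24: x=[4.7407] v=[-1.2122]
Step 25: x=[4.6790] v=[-1.2342]
Step 26: x=[4.6163] v=[-1.2532]
Step 27: x=[4.5529] v=[-1.2690]
Step 28: x=[4.4888] v=[-1.2816]
Step 29: x=[4.4243] v=[-1.2910]
Step 30: x=[4.3594] v=[-1.2972]
Step 31: x=[4.2944] v=[-1.3002]
Step 32: x=[4.2294] v=[-1.2999]
Step 33: x=[4.1646] v=[-1.2964]
Step 34: x=[4.1001] v=[-1.2896]
Step 35: x=[4.0361] v=[-1.2796]
Step 36: x=[3.9728] v=[-1.2664]
Step 37: x=[3.9103] v=[-1.2500]
Step 38: x=[3.8488] v=[-1.2305]
Step 39: x=[3.7884] v=[-1.2079]
Step 40: x=[3.7293] v=[-1.1823]
Step 41: x=[3.6716] v=[-1.1538]
v[0] did not become non-negative within 41 steps; using fallback time=2.0500

Answer: 2.0500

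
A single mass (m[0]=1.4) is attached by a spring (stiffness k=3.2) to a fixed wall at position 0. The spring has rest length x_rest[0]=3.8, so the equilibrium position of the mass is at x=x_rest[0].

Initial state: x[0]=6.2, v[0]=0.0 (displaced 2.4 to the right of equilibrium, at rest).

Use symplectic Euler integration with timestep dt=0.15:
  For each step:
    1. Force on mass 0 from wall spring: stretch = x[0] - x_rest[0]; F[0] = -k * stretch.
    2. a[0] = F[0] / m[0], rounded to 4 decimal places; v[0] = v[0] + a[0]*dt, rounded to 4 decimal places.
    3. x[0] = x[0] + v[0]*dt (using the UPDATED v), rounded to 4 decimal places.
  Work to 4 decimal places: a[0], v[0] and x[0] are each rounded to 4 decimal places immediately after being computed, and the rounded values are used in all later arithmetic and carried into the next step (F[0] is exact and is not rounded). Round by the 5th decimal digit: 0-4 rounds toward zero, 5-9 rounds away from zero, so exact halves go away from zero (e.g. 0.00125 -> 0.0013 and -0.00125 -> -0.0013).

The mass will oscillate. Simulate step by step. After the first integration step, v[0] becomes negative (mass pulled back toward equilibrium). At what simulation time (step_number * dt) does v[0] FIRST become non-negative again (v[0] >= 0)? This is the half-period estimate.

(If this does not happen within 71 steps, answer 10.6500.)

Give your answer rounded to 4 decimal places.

Answer: 2.1000

Derivation:
Step 0: x=[6.2000] v=[0.0000]
Step 1: x=[6.0766] v=[-0.8229]
Step 2: x=[5.8361] v=[-1.6035]
Step 3: x=[5.4909] v=[-2.3016]
Step 4: x=[5.0587] v=[-2.8813]
Step 5: x=[4.5618] v=[-3.3129]
Step 6: x=[4.0257] v=[-3.5741]
Step 7: x=[3.4780] v=[-3.6515]
Step 8: x=[2.9468] v=[-3.5411]
Step 9: x=[2.4595] v=[-3.2486]
Step 10: x=[2.0412] v=[-2.7890]
Step 11: x=[1.7133] v=[-2.1860]
Step 12: x=[1.4927] v=[-1.4706]
Step 13: x=[1.3908] v=[-0.6795]
Step 14: x=[1.4128] v=[0.1465]
First v>=0 after going negative at step 14, time=2.1000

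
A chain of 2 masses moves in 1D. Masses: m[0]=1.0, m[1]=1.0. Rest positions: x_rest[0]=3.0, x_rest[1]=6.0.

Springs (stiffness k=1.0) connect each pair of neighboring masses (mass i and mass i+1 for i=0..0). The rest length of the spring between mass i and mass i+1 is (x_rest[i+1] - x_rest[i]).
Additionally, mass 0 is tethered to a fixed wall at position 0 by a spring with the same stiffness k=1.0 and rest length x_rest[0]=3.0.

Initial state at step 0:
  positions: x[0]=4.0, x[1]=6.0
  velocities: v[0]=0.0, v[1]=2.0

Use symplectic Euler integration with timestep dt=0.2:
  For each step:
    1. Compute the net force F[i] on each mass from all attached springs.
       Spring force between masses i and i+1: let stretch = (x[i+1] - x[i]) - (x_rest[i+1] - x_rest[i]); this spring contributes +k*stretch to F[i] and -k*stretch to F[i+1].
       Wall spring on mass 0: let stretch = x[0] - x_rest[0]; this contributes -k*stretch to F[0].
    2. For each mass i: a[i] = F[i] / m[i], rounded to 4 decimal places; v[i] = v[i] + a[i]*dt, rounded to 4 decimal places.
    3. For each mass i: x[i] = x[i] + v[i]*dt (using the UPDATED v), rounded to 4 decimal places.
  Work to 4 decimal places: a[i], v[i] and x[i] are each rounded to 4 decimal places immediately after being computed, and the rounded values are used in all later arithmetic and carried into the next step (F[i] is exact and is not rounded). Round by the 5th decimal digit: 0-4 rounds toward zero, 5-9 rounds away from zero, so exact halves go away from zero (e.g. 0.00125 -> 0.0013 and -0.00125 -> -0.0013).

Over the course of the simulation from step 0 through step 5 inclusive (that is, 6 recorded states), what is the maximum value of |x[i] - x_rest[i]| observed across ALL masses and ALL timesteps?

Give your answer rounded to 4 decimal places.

Answer: 2.1518

Derivation:
Step 0: x=[4.0000 6.0000] v=[0.0000 2.0000]
Step 1: x=[3.9200 6.4400] v=[-0.4000 2.2000]
Step 2: x=[3.7840 6.8992] v=[-0.6800 2.2960]
Step 3: x=[3.6212 7.3538] v=[-0.8138 2.2730]
Step 4: x=[3.4629 7.7791] v=[-0.7915 2.1265]
Step 5: x=[3.3387 8.1518] v=[-0.6208 1.8633]
Max displacement = 2.1518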